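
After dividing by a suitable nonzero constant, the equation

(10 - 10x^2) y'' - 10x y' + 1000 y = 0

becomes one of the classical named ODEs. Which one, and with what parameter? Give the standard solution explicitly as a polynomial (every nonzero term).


All three coefficients share the factor 10; dividing through by 10 gives  (1 - x^2) y'' - x y' + 100 y = 0.
This matches the Chebyshev equation (1 - x^2) y'' - x y' + n^2 y = 0 (note the -x y' term, not -2x y') with n^2 = 100, so n = 10; the polynomial solution is T_10(x).
With y = sum_k a_k x^k, matching x^k gives (k+2)(k+1) a_{k+2} = (k^2 - n^2) a_k = (k - 10)(k + 10) a_k. The right side vanishes at k = 10, so the series with the parity of 10 terminates at degree 10.
Standard normalization: leading coefficient of T_n is 2^(n-1), so a_10 = 2^9 = 512. Work downward with a_k = (k+1)(k+2) a_{k+2} / ((k - 10)(k + 10)):
  a_8 = (9)(10)(512) / ((8 - 10)(8 + 10)) = 46080/(-36) = -1280
  a_6 = (7)(8)(-1280) / ((6 - 10)(6 + 10)) = -71680/(-64) = 1120
  a_4 = (5)(6)(1120) / ((4 - 10)(4 + 10)) = 33600/(-84) = -400
  a_2 = (3)(4)(-400) / ((2 - 10)(2 + 10)) = -4800/(-96) = 50
  a_0 = (1)(2)(50) / ((0 - 10)(0 + 10)) = 100/(-100) = -1
Hence T_10(x) = 512 x^10 - 1280 x^8 + 1120 x^6 - 400 x^4 + 50 x^2 - 1.

T_10(x); series = 512 x^10 - 1280 x^8 + 1120 x^6 - 400 x^4 + 50 x^2 - 1


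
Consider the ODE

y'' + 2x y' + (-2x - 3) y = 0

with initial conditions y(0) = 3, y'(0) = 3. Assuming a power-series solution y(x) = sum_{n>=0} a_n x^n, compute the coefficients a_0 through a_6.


Ansatz: y(x) = sum_{n>=0} a_n x^n, so y'(x) = sum_{n>=1} n a_n x^(n-1) and y''(x) = sum_{n>=2} n(n-1) a_n x^(n-2).
Substitute into P(x) y'' + Q(x) y' + R(x) y = 0 with P(x) = 1, Q(x) = 2x, R(x) = -2x - 3, and match powers of x.
Initial conditions: a_0 = 3, a_1 = 3.
Setting the coefficient of each power of x to zero and solving order by order (substituting the coefficients already found):
  x^0: 2 a_2 - 3 a_0 = 0  ->  2 a_2 = 3 a_0 = 9  ->  a_2 = 9/2
  x^1: 6 a_3 - a_1 - 2 a_0 = 0  ->  6 a_3 = a_1 + 2 a_0 = 9  ->  a_3 = 3/2
  x^2: 12 a_4 + a_2 - 2 a_1 = 0  ->  12 a_4 = -a_2 + 2 a_1 = 3/2  ->  a_4 = 1/8
  x^3: 20 a_5 + 3 a_3 - 2 a_2 = 0  ->  20 a_5 = -3 a_3 + 2 a_2 = 9/2  ->  a_5 = 9/40
  x^4: 30 a_6 + 5 a_4 - 2 a_3 = 0  ->  30 a_6 = -5 a_4 + 2 a_3 = 19/8  ->  a_6 = 19/240
Truncated series: y(x) = 3 + 3 x + (9/2) x^2 + (3/2) x^3 + (1/8) x^4 + (9/40) x^5 + (19/240) x^6 + O(x^7).

a_0 = 3; a_1 = 3; a_2 = 9/2; a_3 = 3/2; a_4 = 1/8; a_5 = 9/40; a_6 = 19/240


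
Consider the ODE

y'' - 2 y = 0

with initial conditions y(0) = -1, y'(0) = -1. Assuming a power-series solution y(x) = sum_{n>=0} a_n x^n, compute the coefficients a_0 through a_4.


Ansatz: y(x) = sum_{n>=0} a_n x^n, so y'(x) = sum_{n>=1} n a_n x^(n-1) and y''(x) = sum_{n>=2} n(n-1) a_n x^(n-2).
Substitute into P(x) y'' + Q(x) y' + R(x) y = 0 with P(x) = 1, Q(x) = 0, R(x) = -2, and match powers of x.
Initial conditions: a_0 = -1, a_1 = -1.
Setting the coefficient of each power of x to zero and solving order by order (substituting the coefficients already found):
  x^0: 2 a_2 - 2 a_0 = 0  ->  2 a_2 = 2 a_0 = -2  ->  a_2 = -1
  x^1: 6 a_3 - 2 a_1 = 0  ->  6 a_3 = 2 a_1 = -2  ->  a_3 = -1/3
  x^2: 12 a_4 - 2 a_2 = 0  ->  12 a_4 = 2 a_2 = -2  ->  a_4 = -1/6
Truncated series: y(x) = -1 - x - x^2 - (1/3) x^3 - (1/6) x^4 + O(x^5).

a_0 = -1; a_1 = -1; a_2 = -1; a_3 = -1/3; a_4 = -1/6


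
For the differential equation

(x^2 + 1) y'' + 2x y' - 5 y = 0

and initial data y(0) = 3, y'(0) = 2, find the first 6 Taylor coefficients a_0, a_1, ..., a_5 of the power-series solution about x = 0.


Ansatz: y(x) = sum_{n>=0} a_n x^n, so y'(x) = sum_{n>=1} n a_n x^(n-1) and y''(x) = sum_{n>=2} n(n-1) a_n x^(n-2).
Substitute into P(x) y'' + Q(x) y' + R(x) y = 0 with P(x) = x^2 + 1, Q(x) = 2x, R(x) = -5, and match powers of x.
Initial conditions: a_0 = 3, a_1 = 2.
Setting the coefficient of each power of x to zero and solving order by order (substituting the coefficients already found):
  x^0: 2 a_2 - 5 a_0 = 0  ->  2 a_2 = 5 a_0 = 15  ->  a_2 = 15/2
  x^1: 6 a_3 - 3 a_1 = 0  ->  6 a_3 = 3 a_1 = 6  ->  a_3 = 1
  x^2: 12 a_4 + a_2 = 0  ->  12 a_4 = -a_2 = -15/2  ->  a_4 = -5/8
  x^3: 20 a_5 + 7 a_3 = 0  ->  20 a_5 = -7 a_3 = -7  ->  a_5 = -7/20
Truncated series: y(x) = 3 + 2 x + (15/2) x^2 + x^3 - (5/8) x^4 - (7/20) x^5 + O(x^6).

a_0 = 3; a_1 = 2; a_2 = 15/2; a_3 = 1; a_4 = -5/8; a_5 = -7/20


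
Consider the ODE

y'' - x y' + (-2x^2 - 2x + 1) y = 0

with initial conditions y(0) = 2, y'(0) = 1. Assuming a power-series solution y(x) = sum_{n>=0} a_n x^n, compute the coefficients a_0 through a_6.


Ansatz: y(x) = sum_{n>=0} a_n x^n, so y'(x) = sum_{n>=1} n a_n x^(n-1) and y''(x) = sum_{n>=2} n(n-1) a_n x^(n-2).
Substitute into P(x) y'' + Q(x) y' + R(x) y = 0 with P(x) = 1, Q(x) = -x, R(x) = -2x^2 - 2x + 1, and match powers of x.
Initial conditions: a_0 = 2, a_1 = 1.
Setting the coefficient of each power of x to zero and solving order by order (substituting the coefficients already found):
  x^0: 2 a_2 + a_0 = 0  ->  2 a_2 = -a_0 = -2  ->  a_2 = -1
  x^1: 6 a_3 - 2 a_0 = 0  ->  6 a_3 = 2 a_0 = 4  ->  a_3 = 2/3
  x^2: 12 a_4 - a_2 - 2 a_1 - 2 a_0 = 0  ->  12 a_4 = a_2 + 2 a_1 + 2 a_0 = 5  ->  a_4 = 5/12
  x^3: 20 a_5 - 2 a_3 - 2 a_2 - 2 a_1 = 0  ->  20 a_5 = 2 a_3 + 2 a_2 + 2 a_1 = 4/3  ->  a_5 = 1/15
  x^4: 30 a_6 - 3 a_4 - 2 a_3 - 2 a_2 = 0  ->  30 a_6 = 3 a_4 + 2 a_3 + 2 a_2 = 7/12  ->  a_6 = 7/360
Truncated series: y(x) = 2 + x - x^2 + (2/3) x^3 + (5/12) x^4 + (1/15) x^5 + (7/360) x^6 + O(x^7).

a_0 = 2; a_1 = 1; a_2 = -1; a_3 = 2/3; a_4 = 5/12; a_5 = 1/15; a_6 = 7/360


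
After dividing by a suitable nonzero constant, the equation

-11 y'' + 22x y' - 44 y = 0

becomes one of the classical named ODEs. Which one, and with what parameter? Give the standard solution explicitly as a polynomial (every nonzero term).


All three coefficients share the factor -11; dividing through by -11 gives  y'' - 2x y' + 4 y = 0.
This matches the Hermite equation y'' - 2x y' + 2n y = 0 with 2n = 4, so n = 2; the polynomial solution is H_2(x).
With y = sum_k a_k x^k, matching x^k gives (k+2)(k+1) a_{k+2} = 2(k - n) a_k = 2(k - 2) a_k. The right side vanishes at k = 2, so the series with the parity of 2 terminates at degree 2.
Standard normalization: leading coefficient of H_n is 2^n, so a_2 = 2^2 = 4. Work downward with a_k = (k+1)(k+2) a_{k+2} / (2(k - n)):
  a_0 = (1)(2)(4) / (2(0 - 2)) = 8/(-4) = -2
Hence H_2(x) = 4 x^2 - 2.

H_2(x); series = 4 x^2 - 2


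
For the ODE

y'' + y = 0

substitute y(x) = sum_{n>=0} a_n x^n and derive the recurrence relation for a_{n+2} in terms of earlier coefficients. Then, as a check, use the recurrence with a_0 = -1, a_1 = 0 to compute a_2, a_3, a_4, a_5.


Substitute y = sum_n a_n x^n into y'' + (const) y = 0.
y''(x) = sum_{n>=0} (n+2)(n+1) a_{n+2} x^n.
The ODE becomes sum_n [(n+2)(n+1) a_{n+2} + 1 a_n] x^n = 0.
Setting each coefficient to zero gives the recurrence:
  (n+2)(n+1) a_{n+2} + 1 a_n = 0,
  a_{n+2} = -1 / ((n+1)(n+2)) a_n.

Check with a_0 = -1, a_1 = 0 (apply the recurrence for n = 0, 1, 2, 3): a_0 = -1, a_1 = 0, a_2 = 1/2, a_3 = 0, a_4 = -1/24, a_5 = 0.

a_{n+2} = -1/((n+1)(n+2)) * a_n; check: a_0 = -1, a_1 = 0, a_2 = 1/2, a_3 = 0, a_4 = -1/24, a_5 = 0


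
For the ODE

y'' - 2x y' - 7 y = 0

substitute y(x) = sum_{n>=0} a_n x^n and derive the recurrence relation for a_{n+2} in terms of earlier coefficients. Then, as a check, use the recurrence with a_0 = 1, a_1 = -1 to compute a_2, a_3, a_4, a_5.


Substitute y = sum_n a_n x^n.
y''(x) has coefficient (n+2)(n+1) a_{n+2} at x^n;
-2 x y'(x) has coefficient -2 n a_n at x^n (shift);
-7 y(x) has coefficient -7 a_n at x^n.
Matching x^n: (n+2)(n+1) a_{n+2} + (-2n - 7) a_n = 0.
Thus a_{n+2} = (2n + 7) / ((n+1)(n+2)) * a_n.

Check with a_0 = 1, a_1 = -1 (apply the recurrence for n = 0, 1, 2, 3): a_0 = 1, a_1 = -1, a_2 = 7/2, a_3 = -3/2, a_4 = 77/24, a_5 = -39/40.

a_(n+2) = (2n + 7) / ((n+1)(n+2)) * a_n; check: a_0 = 1, a_1 = -1, a_2 = 7/2, a_3 = -3/2, a_4 = 77/24, a_5 = -39/40


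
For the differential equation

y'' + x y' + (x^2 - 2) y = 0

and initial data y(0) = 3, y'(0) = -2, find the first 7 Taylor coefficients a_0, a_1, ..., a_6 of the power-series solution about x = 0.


Ansatz: y(x) = sum_{n>=0} a_n x^n, so y'(x) = sum_{n>=1} n a_n x^(n-1) and y''(x) = sum_{n>=2} n(n-1) a_n x^(n-2).
Substitute into P(x) y'' + Q(x) y' + R(x) y = 0 with P(x) = 1, Q(x) = x, R(x) = x^2 - 2, and match powers of x.
Initial conditions: a_0 = 3, a_1 = -2.
Setting the coefficient of each power of x to zero and solving order by order (substituting the coefficients already found):
  x^0: 2 a_2 - 2 a_0 = 0  ->  2 a_2 = 2 a_0 = 6  ->  a_2 = 3
  x^1: 6 a_3 - a_1 = 0  ->  6 a_3 = a_1 = -2  ->  a_3 = -1/3
  x^2: 12 a_4 + a_0 = 0  ->  12 a_4 = -a_0 = -3  ->  a_4 = -1/4
  x^3: 20 a_5 + a_3 + a_1 = 0  ->  20 a_5 = -a_3 - a_1 = 7/3  ->  a_5 = 7/60
  x^4: 30 a_6 + 2 a_4 + a_2 = 0  ->  30 a_6 = -2 a_4 - a_2 = -5/2  ->  a_6 = -1/12
Truncated series: y(x) = 3 - 2 x + 3 x^2 - (1/3) x^3 - (1/4) x^4 + (7/60) x^5 - (1/12) x^6 + O(x^7).

a_0 = 3; a_1 = -2; a_2 = 3; a_3 = -1/3; a_4 = -1/4; a_5 = 7/60; a_6 = -1/12


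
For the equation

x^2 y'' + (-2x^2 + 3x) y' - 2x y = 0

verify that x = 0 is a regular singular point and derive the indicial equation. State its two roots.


Divide by x^2 to reach normal form y'' + P_1(x) y' + P_2(x) y = 0 with P_1(x) = -2 + 3/x and P_2(x) = -2/x.
x = 0 is a singular point because the y'-coefficient -2 + 3/x has a pole at x = 0 and the y-coefficient -2/x has a pole at x = 0.
It is a regular singular point because x P_1(x) = p(x) = 3 - 2x and x^2 P_2(x) = q(x) = -2x are polynomials, hence analytic at x = 0.
p(0) = 3,  q(0) = 0.
Indicial equation: r(r-1) + p(0) r + q(0) = 0, i.e. r^2 + (p(0) - 1) r + q(0) = 0, i.e. r^2 + 2 r = 0.
Discriminant: (2)^2 - 4(0) = 4, so r = (-2 ± 2)/2.
Solving: r_1 = 0, r_2 = -2.

indicial: r^2 + 2 r = 0; roots r_1 = 0, r_2 = -2


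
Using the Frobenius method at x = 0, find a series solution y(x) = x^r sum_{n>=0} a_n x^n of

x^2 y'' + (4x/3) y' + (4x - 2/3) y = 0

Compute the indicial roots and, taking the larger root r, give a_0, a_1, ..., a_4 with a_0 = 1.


Write in Frobenius form y'' + (p(x)/x) y' + (q(x)/x^2) y = 0:
  p(x) = 4/3,  q(x) = 4x - 2/3.
Indicial equation: r(r-1) + (4/3) r + (-2/3) = 0 -> roots r_1 = 2/3, r_2 = -1.
Take r = r_1 = 2/3. Let y(x) = x^r sum_{n>=0} a_n x^n with a_0 = 1.
Substitute y = x^r sum a_n x^n and match x^{r+n}. The recurrence is
  D(n) a_n + 4 a_{n-1} = 0,  where D(n) = (r+n)(r+n-1) + (4/3)(r+n) + (-2/3).
  a_n = -4 / D(n) * a_{n-1}.
Since the indicial polynomial factors as (r - r_1)(r - r_2), D(n) = (r_1 + n - r_1)(r_1 + n - r_2) = n(n + 5/3).
Evaluating step by step (a_0 = 1):
  n = 1: D(1) = 1(1 + 5/3) = 8/3; numerator = -4(1) = -4; a_1 = (-4)/(8/3) = -3/2
  n = 2: D(2) = 2(2 + 5/3) = 22/3; numerator = -4(-3/2) = 6; a_2 = (6)/(22/3) = 9/11
  n = 3: D(3) = 3(3 + 5/3) = 14; numerator = -4(9/11) = -36/11; a_3 = (-36/11)/(14) = -18/77
  n = 4: D(4) = 4(4 + 5/3) = 68/3; numerator = -4(-18/77) = 72/77; a_4 = (72/77)/(68/3) = 54/1309

r = 2/3; a_0 = 1; a_1 = -3/2; a_2 = 9/11; a_3 = -18/77; a_4 = 54/1309


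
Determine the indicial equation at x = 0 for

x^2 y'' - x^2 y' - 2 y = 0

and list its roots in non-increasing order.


Divide by x^2 to reach normal form y'' + P_1(x) y' + P_2(x) y = 0 with P_1(x) = -1 and P_2(x) = -2/x^2.
x = 0 is a singular point because the y-coefficient -2/x^2 has a pole at x = 0.
It is a regular singular point because x P_1(x) = p(x) = -x and x^2 P_2(x) = q(x) = -2 are polynomials, hence analytic at x = 0.
p(0) = 0,  q(0) = -2.
Indicial equation: r(r-1) + p(0) r + q(0) = 0, i.e. r^2 + (p(0) - 1) r + q(0) = 0, i.e. r^2 - 1 r - 2 = 0.
Discriminant: (-1)^2 - 4(-2) = 9, so r = (1 ± 3)/2.
Solving: r_1 = 2, r_2 = -1.

indicial: r^2 - 1 r - 2 = 0; roots r_1 = 2, r_2 = -1


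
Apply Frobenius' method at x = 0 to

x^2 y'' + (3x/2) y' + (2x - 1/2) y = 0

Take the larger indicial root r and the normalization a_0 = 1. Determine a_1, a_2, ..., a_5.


Write in Frobenius form y'' + (p(x)/x) y' + (q(x)/x^2) y = 0:
  p(x) = 3/2,  q(x) = 2x - 1/2.
Indicial equation: r(r-1) + (3/2) r + (-1/2) = 0 -> roots r_1 = 1/2, r_2 = -1.
Take r = r_1 = 1/2. Let y(x) = x^r sum_{n>=0} a_n x^n with a_0 = 1.
Substitute y = x^r sum a_n x^n and match x^{r+n}. The recurrence is
  D(n) a_n + 2 a_{n-1} = 0,  where D(n) = (r+n)(r+n-1) + (3/2)(r+n) + (-1/2).
  a_n = -2 / D(n) * a_{n-1}.
Since the indicial polynomial factors as (r - r_1)(r - r_2), D(n) = (r_1 + n - r_1)(r_1 + n - r_2) = n(n + 3/2).
Evaluating step by step (a_0 = 1):
  n = 1: D(1) = 1(1 + 3/2) = 5/2; numerator = -2(1) = -2; a_1 = (-2)/(5/2) = -4/5
  n = 2: D(2) = 2(2 + 3/2) = 7; numerator = -2(-4/5) = 8/5; a_2 = (8/5)/(7) = 8/35
  n = 3: D(3) = 3(3 + 3/2) = 27/2; numerator = -2(8/35) = -16/35; a_3 = (-16/35)/(27/2) = -32/945
  n = 4: D(4) = 4(4 + 3/2) = 22; numerator = -2(-32/945) = 64/945; a_4 = (64/945)/(22) = 32/10395
  n = 5: D(5) = 5(5 + 3/2) = 65/2; numerator = -2(32/10395) = -64/10395; a_5 = (-64/10395)/(65/2) = -128/675675

r = 1/2; a_0 = 1; a_1 = -4/5; a_2 = 8/35; a_3 = -32/945; a_4 = 32/10395; a_5 = -128/675675


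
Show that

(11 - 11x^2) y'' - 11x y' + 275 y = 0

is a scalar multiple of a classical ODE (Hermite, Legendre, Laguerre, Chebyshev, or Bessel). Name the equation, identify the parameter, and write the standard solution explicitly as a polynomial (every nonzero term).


All three coefficients share the factor 11; dividing through by 11 gives  (1 - x^2) y'' - x y' + 25 y = 0.
This matches the Chebyshev equation (1 - x^2) y'' - x y' + n^2 y = 0 (note the -x y' term, not -2x y') with n^2 = 25, so n = 5; the polynomial solution is T_5(x).
With y = sum_k a_k x^k, matching x^k gives (k+2)(k+1) a_{k+2} = (k^2 - n^2) a_k = (k - 5)(k + 5) a_k. The right side vanishes at k = 5, so the series with the parity of 5 terminates at degree 5.
Standard normalization: leading coefficient of T_n is 2^(n-1), so a_5 = 2^4 = 16. Work downward with a_k = (k+1)(k+2) a_{k+2} / ((k - 5)(k + 5)):
  a_3 = (4)(5)(16) / ((3 - 5)(3 + 5)) = 320/(-16) = -20
  a_1 = (2)(3)(-20) / ((1 - 5)(1 + 5)) = -120/(-24) = 5
Hence T_5(x) = 16 x^5 - 20 x^3 + 5 x.

T_5(x); series = 16 x^5 - 20 x^3 + 5 x


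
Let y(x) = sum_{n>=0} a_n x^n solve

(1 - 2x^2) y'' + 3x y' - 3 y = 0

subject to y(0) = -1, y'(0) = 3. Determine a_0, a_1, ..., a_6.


Ansatz: y(x) = sum_{n>=0} a_n x^n, so y'(x) = sum_{n>=1} n a_n x^(n-1) and y''(x) = sum_{n>=2} n(n-1) a_n x^(n-2).
Substitute into P(x) y'' + Q(x) y' + R(x) y = 0 with P(x) = 1 - 2x^2, Q(x) = 3x, R(x) = -3, and match powers of x.
Initial conditions: a_0 = -1, a_1 = 3.
Setting the coefficient of each power of x to zero and solving order by order (substituting the coefficients already found):
  x^0: 2 a_2 - 3 a_0 = 0  ->  2 a_2 = 3 a_0 = -3  ->  a_2 = -3/2
  x^1: 6 a_3 = 0  ->  a_3 = 0
  x^2: 12 a_4 - a_2 = 0  ->  12 a_4 = a_2 = -3/2  ->  a_4 = -1/8
  x^3: 20 a_5 - 6 a_3 = 0  ->  20 a_5 = 6 a_3 = 0  ->  a_5 = 0
  x^4: 30 a_6 - 15 a_4 = 0  ->  30 a_6 = 15 a_4 = -15/8  ->  a_6 = -1/16
Truncated series: y(x) = -1 + 3 x - (3/2) x^2 - (1/8) x^4 - (1/16) x^6 + O(x^7).

a_0 = -1; a_1 = 3; a_2 = -3/2; a_3 = 0; a_4 = -1/8; a_5 = 0; a_6 = -1/16


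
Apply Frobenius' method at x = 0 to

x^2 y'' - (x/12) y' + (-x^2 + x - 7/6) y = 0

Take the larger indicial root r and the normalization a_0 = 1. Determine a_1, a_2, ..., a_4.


Write in Frobenius form y'' + (p(x)/x) y' + (q(x)/x^2) y = 0:
  p(x) = -1/12,  q(x) = -x^2 + x - 7/6.
Indicial equation: r(r-1) + (-1/12) r + (-7/6) = 0 -> roots r_1 = 7/4, r_2 = -2/3.
Take r = r_1 = 7/4. Let y(x) = x^r sum_{n>=0} a_n x^n with a_0 = 1.
Substitute y = x^r sum a_n x^n and match x^{r+n}. The recurrence is
  D(n) a_n + 1 a_{n-1} - 1 a_{n-2} = 0,  where D(n) = (r+n)(r+n-1) + (-1/12)(r+n) + (-7/6).
  a_n = [-1 a_{n-1} + 1 a_{n-2}] / D(n).
Since the indicial polynomial factors as (r - r_1)(r - r_2), D(n) = (r_1 + n - r_1)(r_1 + n - r_2) = n(n + 29/12).
Evaluating step by step (a_0 = 1):
  n = 1: D(1) = 1(1 + 29/12) = 41/12; numerator = -1(1) = -1; a_1 = (-1)/(41/12) = -12/41
  n = 2: D(2) = 2(2 + 29/12) = 53/6; numerator = -1(-12/41) + 1(1) = 53/41; a_2 = (53/41)/(53/6) = 6/41
  n = 3: D(3) = 3(3 + 29/12) = 65/4; numerator = -1(6/41) + 1(-12/41) = -18/41; a_3 = (-18/41)/(65/4) = -72/2665
  n = 4: D(4) = 4(4 + 29/12) = 77/3; numerator = -1(-72/2665) + 1(6/41) = 462/2665; a_4 = (462/2665)/(77/3) = 18/2665

r = 7/4; a_0 = 1; a_1 = -12/41; a_2 = 6/41; a_3 = -72/2665; a_4 = 18/2665


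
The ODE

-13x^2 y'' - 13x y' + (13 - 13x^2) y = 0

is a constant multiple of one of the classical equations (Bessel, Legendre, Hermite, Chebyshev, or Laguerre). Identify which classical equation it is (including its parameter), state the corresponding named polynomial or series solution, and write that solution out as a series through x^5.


All three coefficients share the factor -13; dividing through by -13 gives  x^2 y'' + x y' + (x^2 - 1) y = 0.
This matches the Bessel equation x^2 y'' + x y' + (x^2 - nu^2) y = 0 with nu^2 = 1, so nu = 1; the solution bounded at x = 0 is J_1(x).
Frobenius at x = 0: indicial roots ±nu; for r = nu the recurrence k(k + 2nu) c_k = -c_{k-2} gives the standard series J_nu(x) = sum_{k>=0} (-1)^k / (k! (k+nu)!) (x/2)^(2k+nu). Evaluate the first 3 terms:
  k = 0: (-1)^0 / (0! * 1! * 2^1) x^1 = 1/(1*1*2) x^1 = (1/2) x^1
  k = 1: (-1)^1 / (1! * 2! * 2^3) x^3 = -1/(1*2*8) x^3 = (-1/16) x^3
  k = 2: (-1)^2 / (2! * 3! * 2^5) x^5 = 1/(2*6*32) x^5 = (1/384) x^5
Hence J_1(x) = x^5/384 - x^3/16 + x/2 + ....

J_1(x); series = x^5/384 - x^3/16 + x/2


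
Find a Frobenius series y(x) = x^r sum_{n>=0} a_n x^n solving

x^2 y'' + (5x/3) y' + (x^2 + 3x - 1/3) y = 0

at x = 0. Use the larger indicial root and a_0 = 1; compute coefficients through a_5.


Write in Frobenius form y'' + (p(x)/x) y' + (q(x)/x^2) y = 0:
  p(x) = 5/3,  q(x) = x^2 + 3x - 1/3.
Indicial equation: r(r-1) + (5/3) r + (-1/3) = 0 -> roots r_1 = 1/3, r_2 = -1.
Take r = r_1 = 1/3. Let y(x) = x^r sum_{n>=0} a_n x^n with a_0 = 1.
Substitute y = x^r sum a_n x^n and match x^{r+n}. The recurrence is
  D(n) a_n + 3 a_{n-1} + 1 a_{n-2} = 0,  where D(n) = (r+n)(r+n-1) + (5/3)(r+n) + (-1/3).
  a_n = [-3 a_{n-1} - 1 a_{n-2}] / D(n).
Since the indicial polynomial factors as (r - r_1)(r - r_2), D(n) = (r_1 + n - r_1)(r_1 + n - r_2) = n(n + 4/3).
Evaluating step by step (a_0 = 1):
  n = 1: D(1) = 1(1 + 4/3) = 7/3; numerator = -3(1) = -3; a_1 = (-3)/(7/3) = -9/7
  n = 2: D(2) = 2(2 + 4/3) = 20/3; numerator = -3(-9/7) - 1(1) = 20/7; a_2 = (20/7)/(20/3) = 3/7
  n = 3: D(3) = 3(3 + 4/3) = 13; numerator = -3(3/7) - 1(-9/7) = 0; a_3 = (0)/(13) = 0
  n = 4: D(4) = 4(4 + 4/3) = 64/3; numerator = -3(0) - 1(3/7) = -3/7; a_4 = (-3/7)/(64/3) = -9/448
  n = 5: D(5) = 5(5 + 4/3) = 95/3; numerator = -3(-9/448) - 1(0) = 27/448; a_5 = (27/448)/(95/3) = 81/42560

r = 1/3; a_0 = 1; a_1 = -9/7; a_2 = 3/7; a_3 = 0; a_4 = -9/448; a_5 = 81/42560


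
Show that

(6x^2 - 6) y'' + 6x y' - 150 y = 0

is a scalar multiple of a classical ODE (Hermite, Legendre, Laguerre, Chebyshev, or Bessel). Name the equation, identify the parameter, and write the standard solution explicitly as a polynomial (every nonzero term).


All three coefficients share the factor -6; dividing through by -6 gives  (1 - x^2) y'' - x y' + 25 y = 0.
This matches the Chebyshev equation (1 - x^2) y'' - x y' + n^2 y = 0 (note the -x y' term, not -2x y') with n^2 = 25, so n = 5; the polynomial solution is T_5(x).
With y = sum_k a_k x^k, matching x^k gives (k+2)(k+1) a_{k+2} = (k^2 - n^2) a_k = (k - 5)(k + 5) a_k. The right side vanishes at k = 5, so the series with the parity of 5 terminates at degree 5.
Standard normalization: leading coefficient of T_n is 2^(n-1), so a_5 = 2^4 = 16. Work downward with a_k = (k+1)(k+2) a_{k+2} / ((k - 5)(k + 5)):
  a_3 = (4)(5)(16) / ((3 - 5)(3 + 5)) = 320/(-16) = -20
  a_1 = (2)(3)(-20) / ((1 - 5)(1 + 5)) = -120/(-24) = 5
Hence T_5(x) = 16 x^5 - 20 x^3 + 5 x.

T_5(x); series = 16 x^5 - 20 x^3 + 5 x


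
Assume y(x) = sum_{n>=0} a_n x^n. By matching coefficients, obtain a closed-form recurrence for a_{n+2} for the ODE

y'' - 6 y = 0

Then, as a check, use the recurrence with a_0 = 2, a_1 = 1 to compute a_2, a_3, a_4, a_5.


Substitute y = sum_n a_n x^n into y'' + (const) y = 0.
y''(x) = sum_{n>=0} (n+2)(n+1) a_{n+2} x^n.
The ODE becomes sum_n [(n+2)(n+1) a_{n+2} - 6 a_n] x^n = 0.
Setting each coefficient to zero gives the recurrence:
  (n+2)(n+1) a_{n+2} - 6 a_n = 0,
  a_{n+2} = 6 / ((n+1)(n+2)) a_n.

Check with a_0 = 2, a_1 = 1 (apply the recurrence for n = 0, 1, 2, 3): a_0 = 2, a_1 = 1, a_2 = 6, a_3 = 1, a_4 = 3, a_5 = 3/10.

a_{n+2} = 6/((n+1)(n+2)) * a_n; check: a_0 = 2, a_1 = 1, a_2 = 6, a_3 = 1, a_4 = 3, a_5 = 3/10


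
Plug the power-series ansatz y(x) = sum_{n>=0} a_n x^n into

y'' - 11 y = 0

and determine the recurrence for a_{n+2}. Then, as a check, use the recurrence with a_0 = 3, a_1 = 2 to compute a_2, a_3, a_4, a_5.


Substitute y = sum_n a_n x^n into y'' + (const) y = 0.
y''(x) = sum_{n>=0} (n+2)(n+1) a_{n+2} x^n.
The ODE becomes sum_n [(n+2)(n+1) a_{n+2} - 11 a_n] x^n = 0.
Setting each coefficient to zero gives the recurrence:
  (n+2)(n+1) a_{n+2} - 11 a_n = 0,
  a_{n+2} = 11 / ((n+1)(n+2)) a_n.

Check with a_0 = 3, a_1 = 2 (apply the recurrence for n = 0, 1, 2, 3): a_0 = 3, a_1 = 2, a_2 = 33/2, a_3 = 11/3, a_4 = 121/8, a_5 = 121/60.

a_{n+2} = 11/((n+1)(n+2)) * a_n; check: a_0 = 3, a_1 = 2, a_2 = 33/2, a_3 = 11/3, a_4 = 121/8, a_5 = 121/60


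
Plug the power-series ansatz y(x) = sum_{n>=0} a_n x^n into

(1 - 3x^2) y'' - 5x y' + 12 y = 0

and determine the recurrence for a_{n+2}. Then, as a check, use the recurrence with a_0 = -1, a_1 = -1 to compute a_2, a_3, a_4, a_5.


Substitute y = sum_n a_n x^n.
(1 - 3 x^2) y'' contributes (n+2)(n+1) a_{n+2} - 3 n(n-1) a_n at x^n.
-5 x y'(x) contributes -5 n a_n at x^n.
12 y(x) contributes 12 a_n at x^n.
Matching x^n: (n+2)(n+1) a_{n+2} + (-3 n(n-1) - 5 n + 12) a_n = 0.
Thus a_{n+2} = (3 n(n-1) + 5 n - 12) / ((n+1)(n+2)) * a_n.

Check with a_0 = -1, a_1 = -1 (apply the recurrence for n = 0, 1, 2, 3): a_0 = -1, a_1 = -1, a_2 = 6, a_3 = 7/6, a_4 = 2, a_5 = 49/40.

a_(n+2) = (3 n(n-1) + 5 n - 12) / ((n+1)(n+2)) * a_n; check: a_0 = -1, a_1 = -1, a_2 = 6, a_3 = 7/6, a_4 = 2, a_5 = 49/40


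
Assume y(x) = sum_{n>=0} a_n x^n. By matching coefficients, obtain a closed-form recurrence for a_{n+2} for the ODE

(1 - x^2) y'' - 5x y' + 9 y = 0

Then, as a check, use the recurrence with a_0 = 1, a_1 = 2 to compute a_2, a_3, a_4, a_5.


Substitute y = sum_n a_n x^n.
(1 - 1 x^2) y'' contributes (n+2)(n+1) a_{n+2} - n(n-1) a_n at x^n.
-5 x y'(x) contributes -5 n a_n at x^n.
9 y(x) contributes 9 a_n at x^n.
Matching x^n: (n+2)(n+1) a_{n+2} + (-n(n-1) - 5 n + 9) a_n = 0.
Thus a_{n+2} = (n(n-1) + 5 n - 9) / ((n+1)(n+2)) * a_n.

Check with a_0 = 1, a_1 = 2 (apply the recurrence for n = 0, 1, 2, 3): a_0 = 1, a_1 = 2, a_2 = -9/2, a_3 = -4/3, a_4 = -9/8, a_5 = -4/5.

a_(n+2) = (n(n-1) + 5 n - 9) / ((n+1)(n+2)) * a_n; check: a_0 = 1, a_1 = 2, a_2 = -9/2, a_3 = -4/3, a_4 = -9/8, a_5 = -4/5


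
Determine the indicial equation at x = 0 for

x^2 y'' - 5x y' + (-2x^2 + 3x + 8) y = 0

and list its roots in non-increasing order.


Divide by x^2 to reach normal form y'' + P_1(x) y' + P_2(x) y = 0 with P_1(x) = -5/x and P_2(x) = -2 + 3/x + 8/x^2.
x = 0 is a singular point because the y'-coefficient -5/x has a pole at x = 0 and the y-coefficient -2 + 3/x + 8/x^2 has a pole at x = 0.
It is a regular singular point because x P_1(x) = p(x) = -5 and x^2 P_2(x) = q(x) = -2x^2 + 3x + 8 are polynomials, hence analytic at x = 0.
p(0) = -5,  q(0) = 8.
Indicial equation: r(r-1) + p(0) r + q(0) = 0, i.e. r^2 + (p(0) - 1) r + q(0) = 0, i.e. r^2 - 6 r + 8 = 0.
Discriminant: (-6)^2 - 4(8) = 4, so r = (6 ± 2)/2.
Solving: r_1 = 4, r_2 = 2.

indicial: r^2 - 6 r + 8 = 0; roots r_1 = 4, r_2 = 2


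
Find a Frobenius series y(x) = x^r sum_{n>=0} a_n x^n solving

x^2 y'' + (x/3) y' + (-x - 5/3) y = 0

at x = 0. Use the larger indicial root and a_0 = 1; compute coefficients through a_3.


Write in Frobenius form y'' + (p(x)/x) y' + (q(x)/x^2) y = 0:
  p(x) = 1/3,  q(x) = -x - 5/3.
Indicial equation: r(r-1) + (1/3) r + (-5/3) = 0 -> roots r_1 = 5/3, r_2 = -1.
Take r = r_1 = 5/3. Let y(x) = x^r sum_{n>=0} a_n x^n with a_0 = 1.
Substitute y = x^r sum a_n x^n and match x^{r+n}. The recurrence is
  D(n) a_n - 1 a_{n-1} = 0,  where D(n) = (r+n)(r+n-1) + (1/3)(r+n) + (-5/3).
  a_n = 1 / D(n) * a_{n-1}.
Since the indicial polynomial factors as (r - r_1)(r - r_2), D(n) = (r_1 + n - r_1)(r_1 + n - r_2) = n(n + 8/3).
Evaluating step by step (a_0 = 1):
  n = 1: D(1) = 1(1 + 8/3) = 11/3; numerator = 1(1) = 1; a_1 = (1)/(11/3) = 3/11
  n = 2: D(2) = 2(2 + 8/3) = 28/3; numerator = 1(3/11) = 3/11; a_2 = (3/11)/(28/3) = 9/308
  n = 3: D(3) = 3(3 + 8/3) = 17; numerator = 1(9/308) = 9/308; a_3 = (9/308)/(17) = 9/5236

r = 5/3; a_0 = 1; a_1 = 3/11; a_2 = 9/308; a_3 = 9/5236


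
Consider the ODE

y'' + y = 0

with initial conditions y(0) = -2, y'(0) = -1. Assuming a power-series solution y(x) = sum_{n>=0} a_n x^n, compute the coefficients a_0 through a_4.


Ansatz: y(x) = sum_{n>=0} a_n x^n, so y'(x) = sum_{n>=1} n a_n x^(n-1) and y''(x) = sum_{n>=2} n(n-1) a_n x^(n-2).
Substitute into P(x) y'' + Q(x) y' + R(x) y = 0 with P(x) = 1, Q(x) = 0, R(x) = 1, and match powers of x.
Initial conditions: a_0 = -2, a_1 = -1.
Setting the coefficient of each power of x to zero and solving order by order (substituting the coefficients already found):
  x^0: 2 a_2 + a_0 = 0  ->  2 a_2 = -a_0 = 2  ->  a_2 = 1
  x^1: 6 a_3 + a_1 = 0  ->  6 a_3 = -a_1 = 1  ->  a_3 = 1/6
  x^2: 12 a_4 + a_2 = 0  ->  12 a_4 = -a_2 = -1  ->  a_4 = -1/12
Truncated series: y(x) = -2 - x + x^2 + (1/6) x^3 - (1/12) x^4 + O(x^5).

a_0 = -2; a_1 = -1; a_2 = 1; a_3 = 1/6; a_4 = -1/12


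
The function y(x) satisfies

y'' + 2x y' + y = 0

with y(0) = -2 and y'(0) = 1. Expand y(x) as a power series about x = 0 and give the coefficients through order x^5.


Ansatz: y(x) = sum_{n>=0} a_n x^n, so y'(x) = sum_{n>=1} n a_n x^(n-1) and y''(x) = sum_{n>=2} n(n-1) a_n x^(n-2).
Substitute into P(x) y'' + Q(x) y' + R(x) y = 0 with P(x) = 1, Q(x) = 2x, R(x) = 1, and match powers of x.
Initial conditions: a_0 = -2, a_1 = 1.
Setting the coefficient of each power of x to zero and solving order by order (substituting the coefficients already found):
  x^0: 2 a_2 + a_0 = 0  ->  2 a_2 = -a_0 = 2  ->  a_2 = 1
  x^1: 6 a_3 + 3 a_1 = 0  ->  6 a_3 = -3 a_1 = -3  ->  a_3 = -1/2
  x^2: 12 a_4 + 5 a_2 = 0  ->  12 a_4 = -5 a_2 = -5  ->  a_4 = -5/12
  x^3: 20 a_5 + 7 a_3 = 0  ->  20 a_5 = -7 a_3 = 7/2  ->  a_5 = 7/40
Truncated series: y(x) = -2 + x + x^2 - (1/2) x^3 - (5/12) x^4 + (7/40) x^5 + O(x^6).

a_0 = -2; a_1 = 1; a_2 = 1; a_3 = -1/2; a_4 = -5/12; a_5 = 7/40


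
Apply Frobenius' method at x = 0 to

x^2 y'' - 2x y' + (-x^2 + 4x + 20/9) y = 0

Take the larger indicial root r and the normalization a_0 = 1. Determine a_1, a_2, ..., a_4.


Write in Frobenius form y'' + (p(x)/x) y' + (q(x)/x^2) y = 0:
  p(x) = -2,  q(x) = -x^2 + 4x + 20/9.
Indicial equation: r(r-1) + (-2) r + (20/9) = 0 -> roots r_1 = 5/3, r_2 = 4/3.
Take r = r_1 = 5/3. Let y(x) = x^r sum_{n>=0} a_n x^n with a_0 = 1.
Substitute y = x^r sum a_n x^n and match x^{r+n}. The recurrence is
  D(n) a_n + 4 a_{n-1} - 1 a_{n-2} = 0,  where D(n) = (r+n)(r+n-1) + (-2)(r+n) + (20/9).
  a_n = [-4 a_{n-1} + 1 a_{n-2}] / D(n).
Since the indicial polynomial factors as (r - r_1)(r - r_2), D(n) = (r_1 + n - r_1)(r_1 + n - r_2) = n(n + 1/3).
Evaluating step by step (a_0 = 1):
  n = 1: D(1) = 1(1 + 1/3) = 4/3; numerator = -4(1) = -4; a_1 = (-4)/(4/3) = -3
  n = 2: D(2) = 2(2 + 1/3) = 14/3; numerator = -4(-3) + 1(1) = 13; a_2 = (13)/(14/3) = 39/14
  n = 3: D(3) = 3(3 + 1/3) = 10; numerator = -4(39/14) + 1(-3) = -99/7; a_3 = (-99/7)/(10) = -99/70
  n = 4: D(4) = 4(4 + 1/3) = 52/3; numerator = -4(-99/70) + 1(39/14) = 591/70; a_4 = (591/70)/(52/3) = 1773/3640

r = 5/3; a_0 = 1; a_1 = -3; a_2 = 39/14; a_3 = -99/70; a_4 = 1773/3640


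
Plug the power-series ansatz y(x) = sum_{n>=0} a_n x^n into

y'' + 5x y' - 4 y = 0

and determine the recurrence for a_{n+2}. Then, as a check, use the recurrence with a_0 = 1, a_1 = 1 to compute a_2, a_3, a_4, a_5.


Substitute y = sum_n a_n x^n.
y''(x) has coefficient (n+2)(n+1) a_{n+2} at x^n;
5 x y'(x) has coefficient 5 n a_n at x^n (shift);
-4 y(x) has coefficient -4 a_n at x^n.
Matching x^n: (n+2)(n+1) a_{n+2} + (5n - 4) a_n = 0.
Thus a_{n+2} = (-5n + 4) / ((n+1)(n+2)) * a_n.

Check with a_0 = 1, a_1 = 1 (apply the recurrence for n = 0, 1, 2, 3): a_0 = 1, a_1 = 1, a_2 = 2, a_3 = -1/6, a_4 = -1, a_5 = 11/120.

a_(n+2) = (-5n + 4) / ((n+1)(n+2)) * a_n; check: a_0 = 1, a_1 = 1, a_2 = 2, a_3 = -1/6, a_4 = -1, a_5 = 11/120


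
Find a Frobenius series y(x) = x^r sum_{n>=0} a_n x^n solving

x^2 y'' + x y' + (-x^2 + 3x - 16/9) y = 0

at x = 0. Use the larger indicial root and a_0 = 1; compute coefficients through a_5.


Write in Frobenius form y'' + (p(x)/x) y' + (q(x)/x^2) y = 0:
  p(x) = 1,  q(x) = -x^2 + 3x - 16/9.
Indicial equation: r(r-1) + (1) r + (-16/9) = 0 -> roots r_1 = 4/3, r_2 = -4/3.
Take r = r_1 = 4/3. Let y(x) = x^r sum_{n>=0} a_n x^n with a_0 = 1.
Substitute y = x^r sum a_n x^n and match x^{r+n}. The recurrence is
  D(n) a_n + 3 a_{n-1} - 1 a_{n-2} = 0,  where D(n) = (r+n)(r+n-1) + (1)(r+n) + (-16/9).
  a_n = [-3 a_{n-1} + 1 a_{n-2}] / D(n).
Since the indicial polynomial factors as (r - r_1)(r - r_2), D(n) = (r_1 + n - r_1)(r_1 + n - r_2) = n(n + 8/3).
Evaluating step by step (a_0 = 1):
  n = 1: D(1) = 1(1 + 8/3) = 11/3; numerator = -3(1) = -3; a_1 = (-3)/(11/3) = -9/11
  n = 2: D(2) = 2(2 + 8/3) = 28/3; numerator = -3(-9/11) + 1(1) = 38/11; a_2 = (38/11)/(28/3) = 57/154
  n = 3: D(3) = 3(3 + 8/3) = 17; numerator = -3(57/154) + 1(-9/11) = -27/14; a_3 = (-27/14)/(17) = -27/238
  n = 4: D(4) = 4(4 + 8/3) = 80/3; numerator = -3(-27/238) + 1(57/154) = 930/1309; a_4 = (930/1309)/(80/3) = 279/10472
  n = 5: D(5) = 5(5 + 8/3) = 115/3; numerator = -3(279/10472) + 1(-27/238) = -2025/10472; a_5 = (-2025/10472)/(115/3) = -1215/240856

r = 4/3; a_0 = 1; a_1 = -9/11; a_2 = 57/154; a_3 = -27/238; a_4 = 279/10472; a_5 = -1215/240856


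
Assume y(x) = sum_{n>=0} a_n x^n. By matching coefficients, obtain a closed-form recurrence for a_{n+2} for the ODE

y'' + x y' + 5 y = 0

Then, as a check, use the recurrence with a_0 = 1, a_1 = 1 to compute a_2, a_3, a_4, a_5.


Substitute y = sum_n a_n x^n.
y''(x) has coefficient (n+2)(n+1) a_{n+2} at x^n;
x y'(x) has coefficient n a_n at x^n (shift);
5 y(x) has coefficient 5 a_n at x^n.
Matching x^n: (n+2)(n+1) a_{n+2} + (n + 5) a_n = 0.
Thus a_{n+2} = (-n - 5) / ((n+1)(n+2)) * a_n.

Check with a_0 = 1, a_1 = 1 (apply the recurrence for n = 0, 1, 2, 3): a_0 = 1, a_1 = 1, a_2 = -5/2, a_3 = -1, a_4 = 35/24, a_5 = 2/5.

a_(n+2) = (-n - 5) / ((n+1)(n+2)) * a_n; check: a_0 = 1, a_1 = 1, a_2 = -5/2, a_3 = -1, a_4 = 35/24, a_5 = 2/5


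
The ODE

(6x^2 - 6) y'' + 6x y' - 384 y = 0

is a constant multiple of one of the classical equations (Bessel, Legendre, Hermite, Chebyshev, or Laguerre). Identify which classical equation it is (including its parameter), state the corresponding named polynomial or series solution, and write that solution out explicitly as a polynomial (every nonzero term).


All three coefficients share the factor -6; dividing through by -6 gives  (1 - x^2) y'' - x y' + 64 y = 0.
This matches the Chebyshev equation (1 - x^2) y'' - x y' + n^2 y = 0 (note the -x y' term, not -2x y') with n^2 = 64, so n = 8; the polynomial solution is T_8(x).
With y = sum_k a_k x^k, matching x^k gives (k+2)(k+1) a_{k+2} = (k^2 - n^2) a_k = (k - 8)(k + 8) a_k. The right side vanishes at k = 8, so the series with the parity of 8 terminates at degree 8.
Standard normalization: leading coefficient of T_n is 2^(n-1), so a_8 = 2^7 = 128. Work downward with a_k = (k+1)(k+2) a_{k+2} / ((k - 8)(k + 8)):
  a_6 = (7)(8)(128) / ((6 - 8)(6 + 8)) = 7168/(-28) = -256
  a_4 = (5)(6)(-256) / ((4 - 8)(4 + 8)) = -7680/(-48) = 160
  a_2 = (3)(4)(160) / ((2 - 8)(2 + 8)) = 1920/(-60) = -32
  a_0 = (1)(2)(-32) / ((0 - 8)(0 + 8)) = -64/(-64) = 1
Hence T_8(x) = 128 x^8 - 256 x^6 + 160 x^4 - 32 x^2 + 1.

T_8(x); series = 128 x^8 - 256 x^6 + 160 x^4 - 32 x^2 + 1


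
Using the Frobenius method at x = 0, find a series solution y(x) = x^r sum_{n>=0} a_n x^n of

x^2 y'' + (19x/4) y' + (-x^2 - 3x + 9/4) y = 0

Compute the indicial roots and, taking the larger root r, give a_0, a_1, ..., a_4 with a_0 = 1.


Write in Frobenius form y'' + (p(x)/x) y' + (q(x)/x^2) y = 0:
  p(x) = 19/4,  q(x) = -x^2 - 3x + 9/4.
Indicial equation: r(r-1) + (19/4) r + (9/4) = 0 -> roots r_1 = -3/4, r_2 = -3.
Take r = r_1 = -3/4. Let y(x) = x^r sum_{n>=0} a_n x^n with a_0 = 1.
Substitute y = x^r sum a_n x^n and match x^{r+n}. The recurrence is
  D(n) a_n - 3 a_{n-1} - 1 a_{n-2} = 0,  where D(n) = (r+n)(r+n-1) + (19/4)(r+n) + (9/4).
  a_n = [3 a_{n-1} + 1 a_{n-2}] / D(n).
Since the indicial polynomial factors as (r - r_1)(r - r_2), D(n) = (r_1 + n - r_1)(r_1 + n - r_2) = n(n + 9/4).
Evaluating step by step (a_0 = 1):
  n = 1: D(1) = 1(1 + 9/4) = 13/4; numerator = 3(1) = 3; a_1 = (3)/(13/4) = 12/13
  n = 2: D(2) = 2(2 + 9/4) = 17/2; numerator = 3(12/13) + 1(1) = 49/13; a_2 = (49/13)/(17/2) = 98/221
  n = 3: D(3) = 3(3 + 9/4) = 63/4; numerator = 3(98/221) + 1(12/13) = 498/221; a_3 = (498/221)/(63/4) = 664/4641
  n = 4: D(4) = 4(4 + 9/4) = 25; numerator = 3(664/4641) + 1(98/221) = 1350/1547; a_4 = (1350/1547)/(25) = 54/1547

r = -3/4; a_0 = 1; a_1 = 12/13; a_2 = 98/221; a_3 = 664/4641; a_4 = 54/1547


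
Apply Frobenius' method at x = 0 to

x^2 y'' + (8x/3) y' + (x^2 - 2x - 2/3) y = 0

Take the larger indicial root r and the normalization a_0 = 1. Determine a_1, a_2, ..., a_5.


Write in Frobenius form y'' + (p(x)/x) y' + (q(x)/x^2) y = 0:
  p(x) = 8/3,  q(x) = x^2 - 2x - 2/3.
Indicial equation: r(r-1) + (8/3) r + (-2/3) = 0 -> roots r_1 = 1/3, r_2 = -2.
Take r = r_1 = 1/3. Let y(x) = x^r sum_{n>=0} a_n x^n with a_0 = 1.
Substitute y = x^r sum a_n x^n and match x^{r+n}. The recurrence is
  D(n) a_n - 2 a_{n-1} + 1 a_{n-2} = 0,  where D(n) = (r+n)(r+n-1) + (8/3)(r+n) + (-2/3).
  a_n = [2 a_{n-1} - 1 a_{n-2}] / D(n).
Since the indicial polynomial factors as (r - r_1)(r - r_2), D(n) = (r_1 + n - r_1)(r_1 + n - r_2) = n(n + 7/3).
Evaluating step by step (a_0 = 1):
  n = 1: D(1) = 1(1 + 7/3) = 10/3; numerator = 2(1) = 2; a_1 = (2)/(10/3) = 3/5
  n = 2: D(2) = 2(2 + 7/3) = 26/3; numerator = 2(3/5) - 1(1) = 1/5; a_2 = (1/5)/(26/3) = 3/130
  n = 3: D(3) = 3(3 + 7/3) = 16; numerator = 2(3/130) - 1(3/5) = -36/65; a_3 = (-36/65)/(16) = -9/260
  n = 4: D(4) = 4(4 + 7/3) = 76/3; numerator = 2(-9/260) - 1(3/130) = -6/65; a_4 = (-6/65)/(76/3) = -9/2470
  n = 5: D(5) = 5(5 + 7/3) = 110/3; numerator = 2(-9/2470) - 1(-9/260) = 27/988; a_5 = (27/988)/(110/3) = 81/108680

r = 1/3; a_0 = 1; a_1 = 3/5; a_2 = 3/130; a_3 = -9/260; a_4 = -9/2470; a_5 = 81/108680


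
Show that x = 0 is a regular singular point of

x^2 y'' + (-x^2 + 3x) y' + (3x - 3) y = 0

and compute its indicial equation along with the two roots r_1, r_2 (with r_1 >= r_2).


Divide by x^2 to reach normal form y'' + P_1(x) y' + P_2(x) y = 0 with P_1(x) = -1 + 3/x and P_2(x) = 3/x - 3/x^2.
x = 0 is a singular point because the y'-coefficient -1 + 3/x has a pole at x = 0 and the y-coefficient 3/x - 3/x^2 has a pole at x = 0.
It is a regular singular point because x P_1(x) = p(x) = 3 - x and x^2 P_2(x) = q(x) = 3x - 3 are polynomials, hence analytic at x = 0.
p(0) = 3,  q(0) = -3.
Indicial equation: r(r-1) + p(0) r + q(0) = 0, i.e. r^2 + (p(0) - 1) r + q(0) = 0, i.e. r^2 + 2 r - 3 = 0.
Discriminant: (2)^2 - 4(-3) = 16, so r = (-2 ± 4)/2.
Solving: r_1 = 1, r_2 = -3.

indicial: r^2 + 2 r - 3 = 0; roots r_1 = 1, r_2 = -3


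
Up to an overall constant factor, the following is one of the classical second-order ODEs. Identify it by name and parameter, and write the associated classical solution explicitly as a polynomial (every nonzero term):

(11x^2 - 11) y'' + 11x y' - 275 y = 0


All three coefficients share the factor -11; dividing through by -11 gives  (1 - x^2) y'' - x y' + 25 y = 0.
This matches the Chebyshev equation (1 - x^2) y'' - x y' + n^2 y = 0 (note the -x y' term, not -2x y') with n^2 = 25, so n = 5; the polynomial solution is T_5(x).
With y = sum_k a_k x^k, matching x^k gives (k+2)(k+1) a_{k+2} = (k^2 - n^2) a_k = (k - 5)(k + 5) a_k. The right side vanishes at k = 5, so the series with the parity of 5 terminates at degree 5.
Standard normalization: leading coefficient of T_n is 2^(n-1), so a_5 = 2^4 = 16. Work downward with a_k = (k+1)(k+2) a_{k+2} / ((k - 5)(k + 5)):
  a_3 = (4)(5)(16) / ((3 - 5)(3 + 5)) = 320/(-16) = -20
  a_1 = (2)(3)(-20) / ((1 - 5)(1 + 5)) = -120/(-24) = 5
Hence T_5(x) = 16 x^5 - 20 x^3 + 5 x.

T_5(x); series = 16 x^5 - 20 x^3 + 5 x


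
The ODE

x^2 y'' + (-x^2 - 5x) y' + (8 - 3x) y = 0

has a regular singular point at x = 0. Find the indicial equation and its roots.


Divide by x^2 to reach normal form y'' + P_1(x) y' + P_2(x) y = 0 with P_1(x) = -1 - 5/x and P_2(x) = -3/x + 8/x^2.
x = 0 is a singular point because the y'-coefficient -1 - 5/x has a pole at x = 0 and the y-coefficient -3/x + 8/x^2 has a pole at x = 0.
It is a regular singular point because x P_1(x) = p(x) = -x - 5 and x^2 P_2(x) = q(x) = 8 - 3x are polynomials, hence analytic at x = 0.
p(0) = -5,  q(0) = 8.
Indicial equation: r(r-1) + p(0) r + q(0) = 0, i.e. r^2 + (p(0) - 1) r + q(0) = 0, i.e. r^2 - 6 r + 8 = 0.
Discriminant: (-6)^2 - 4(8) = 4, so r = (6 ± 2)/2.
Solving: r_1 = 4, r_2 = 2.

indicial: r^2 - 6 r + 8 = 0; roots r_1 = 4, r_2 = 2


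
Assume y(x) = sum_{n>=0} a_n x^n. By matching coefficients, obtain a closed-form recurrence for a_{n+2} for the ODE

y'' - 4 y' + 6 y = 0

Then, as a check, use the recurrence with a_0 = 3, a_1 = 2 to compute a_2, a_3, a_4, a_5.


Substitute y = sum_n a_n x^n.
y''(x) has coefficient (n+2)(n+1) a_{n+2} at x^n;
-4 y'(x) has coefficient -4 (n+1) a_{n+1} at x^n;
6 y(x) has coefficient 6 a_n at x^n.
Matching x^n: (n+2)(n+1) a_{n+2} - 4 (n+1) a_{n+1} + 6 a_n = 0.
Thus a_{n+2} = [4 (n+1) a_{n+1} - 6 a_n] / ((n+1)(n+2)).

Check with a_0 = 3, a_1 = 2 (apply the recurrence for n = 0, 1, 2, 3): a_0 = 3, a_1 = 2, a_2 = -5, a_3 = -26/3, a_4 = -37/6, a_5 = -7/3.

a_(n+2) = [4 (n+1) a_(n+1) - 6 a_n] / ((n+1)(n+2)); check: a_0 = 3, a_1 = 2, a_2 = -5, a_3 = -26/3, a_4 = -37/6, a_5 = -7/3


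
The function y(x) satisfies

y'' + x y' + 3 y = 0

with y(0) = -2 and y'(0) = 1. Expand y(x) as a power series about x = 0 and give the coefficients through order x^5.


Ansatz: y(x) = sum_{n>=0} a_n x^n, so y'(x) = sum_{n>=1} n a_n x^(n-1) and y''(x) = sum_{n>=2} n(n-1) a_n x^(n-2).
Substitute into P(x) y'' + Q(x) y' + R(x) y = 0 with P(x) = 1, Q(x) = x, R(x) = 3, and match powers of x.
Initial conditions: a_0 = -2, a_1 = 1.
Setting the coefficient of each power of x to zero and solving order by order (substituting the coefficients already found):
  x^0: 2 a_2 + 3 a_0 = 0  ->  2 a_2 = -3 a_0 = 6  ->  a_2 = 3
  x^1: 6 a_3 + 4 a_1 = 0  ->  6 a_3 = -4 a_1 = -4  ->  a_3 = -2/3
  x^2: 12 a_4 + 5 a_2 = 0  ->  12 a_4 = -5 a_2 = -15  ->  a_4 = -5/4
  x^3: 20 a_5 + 6 a_3 = 0  ->  20 a_5 = -6 a_3 = 4  ->  a_5 = 1/5
Truncated series: y(x) = -2 + x + 3 x^2 - (2/3) x^3 - (5/4) x^4 + (1/5) x^5 + O(x^6).

a_0 = -2; a_1 = 1; a_2 = 3; a_3 = -2/3; a_4 = -5/4; a_5 = 1/5


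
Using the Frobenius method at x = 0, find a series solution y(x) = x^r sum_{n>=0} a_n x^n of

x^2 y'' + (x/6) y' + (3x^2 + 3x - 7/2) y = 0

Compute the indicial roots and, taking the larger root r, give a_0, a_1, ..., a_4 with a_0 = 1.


Write in Frobenius form y'' + (p(x)/x) y' + (q(x)/x^2) y = 0:
  p(x) = 1/6,  q(x) = 3x^2 + 3x - 7/2.
Indicial equation: r(r-1) + (1/6) r + (-7/2) = 0 -> roots r_1 = 7/3, r_2 = -3/2.
Take r = r_1 = 7/3. Let y(x) = x^r sum_{n>=0} a_n x^n with a_0 = 1.
Substitute y = x^r sum a_n x^n and match x^{r+n}. The recurrence is
  D(n) a_n + 3 a_{n-1} + 3 a_{n-2} = 0,  where D(n) = (r+n)(r+n-1) + (1/6)(r+n) + (-7/2).
  a_n = [-3 a_{n-1} - 3 a_{n-2}] / D(n).
Since the indicial polynomial factors as (r - r_1)(r - r_2), D(n) = (r_1 + n - r_1)(r_1 + n - r_2) = n(n + 23/6).
Evaluating step by step (a_0 = 1):
  n = 1: D(1) = 1(1 + 23/6) = 29/6; numerator = -3(1) = -3; a_1 = (-3)/(29/6) = -18/29
  n = 2: D(2) = 2(2 + 23/6) = 35/3; numerator = -3(-18/29) - 3(1) = -33/29; a_2 = (-33/29)/(35/3) = -99/1015
  n = 3: D(3) = 3(3 + 23/6) = 41/2; numerator = -3(-99/1015) - 3(-18/29) = 2187/1015; a_3 = (2187/1015)/(41/2) = 4374/41615
  n = 4: D(4) = 4(4 + 23/6) = 94/3; numerator = -3(4374/41615) - 3(-99/1015) = -27/1189; a_4 = (-27/1189)/(94/3) = -81/111766

r = 7/3; a_0 = 1; a_1 = -18/29; a_2 = -99/1015; a_3 = 4374/41615; a_4 = -81/111766
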